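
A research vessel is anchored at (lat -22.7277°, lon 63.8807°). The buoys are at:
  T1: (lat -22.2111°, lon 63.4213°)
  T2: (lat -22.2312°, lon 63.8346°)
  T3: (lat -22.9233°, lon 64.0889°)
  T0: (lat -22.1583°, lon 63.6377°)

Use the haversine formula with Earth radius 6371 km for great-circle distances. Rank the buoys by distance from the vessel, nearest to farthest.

T3, T2, T0, T1

Distance from the vessel at (lat -22.7277°, lon 63.8807°) to each:
T3 (lat -22.9233°, lon 64.0889°): 30.5 km
T2 (lat -22.2312°, lon 63.8346°): 55.4 km
T0 (lat -22.1583°, lon 63.6377°): 68.1 km
T1 (lat -22.2111°, lon 63.4213°): 74.4 km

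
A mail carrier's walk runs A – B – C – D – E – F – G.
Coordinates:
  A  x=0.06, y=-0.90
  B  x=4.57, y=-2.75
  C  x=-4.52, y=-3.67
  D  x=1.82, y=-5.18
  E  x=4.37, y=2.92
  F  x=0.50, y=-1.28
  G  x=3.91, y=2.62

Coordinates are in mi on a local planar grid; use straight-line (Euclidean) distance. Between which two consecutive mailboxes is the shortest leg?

Leg distances:
A→B: 4.9 mi
B→C: 9.1 mi
C→D: 6.5 mi
D→E: 8.5 mi
E→F: 5.7 mi
F→G: 5.2 mi
The shortest leg is A–B at 4.9 mi.

A–B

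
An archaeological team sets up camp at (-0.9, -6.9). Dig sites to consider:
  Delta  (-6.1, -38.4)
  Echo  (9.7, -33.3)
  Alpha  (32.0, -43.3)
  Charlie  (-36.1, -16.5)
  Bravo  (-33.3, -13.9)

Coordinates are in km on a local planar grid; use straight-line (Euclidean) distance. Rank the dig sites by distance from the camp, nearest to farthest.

Echo, Delta, Bravo, Charlie, Alpha

Computing each straight-line distance from (-0.9, -6.9):
Echo (9.7, -33.3): 28.4 km
Delta (-6.1, -38.4): 31.9 km
Bravo (-33.3, -13.9): 33.1 km
Charlie (-36.1, -16.5): 36.5 km
Alpha (32.0, -43.3): 49.1 km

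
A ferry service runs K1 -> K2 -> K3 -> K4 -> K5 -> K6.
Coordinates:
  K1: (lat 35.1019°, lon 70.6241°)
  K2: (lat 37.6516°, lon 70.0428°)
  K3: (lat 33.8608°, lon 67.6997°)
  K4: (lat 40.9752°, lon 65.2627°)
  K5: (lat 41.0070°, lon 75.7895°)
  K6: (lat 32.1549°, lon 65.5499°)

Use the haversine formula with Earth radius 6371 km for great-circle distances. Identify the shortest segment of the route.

K1–K2

Leg distances:
K1→K2: 288.2 km
K2→K3: 471.5 km
K3→K4: 819.7 km
K4→K5: 883.0 km
K5→K6: 1341.5 km
The shortest leg is K1–K2 at 288.2 km.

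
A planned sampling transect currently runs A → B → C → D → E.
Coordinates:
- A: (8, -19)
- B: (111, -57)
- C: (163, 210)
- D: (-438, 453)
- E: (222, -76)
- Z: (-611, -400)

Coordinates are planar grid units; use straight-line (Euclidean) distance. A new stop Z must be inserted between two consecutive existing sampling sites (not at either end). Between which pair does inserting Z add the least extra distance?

Added distance for inserting Z between each consecutive pair:
A–B: 1416.4
B–C: 1512.8
C–D: 1207.6
D–E: 918.3
Smallest added distance is 918.3, inserting between D and E.

between D and E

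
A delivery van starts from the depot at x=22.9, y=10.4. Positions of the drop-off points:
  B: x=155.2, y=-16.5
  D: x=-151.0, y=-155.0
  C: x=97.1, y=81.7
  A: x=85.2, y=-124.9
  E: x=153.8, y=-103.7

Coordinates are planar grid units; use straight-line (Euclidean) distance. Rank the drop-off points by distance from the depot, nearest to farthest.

C, B, A, E, D

Distances from the depot:
C x=97.1, y=81.7: 102.9
B x=155.2, y=-16.5: 135.0
A x=85.2, y=-124.9: 149.0
E x=153.8, y=-103.7: 173.6
D x=-151.0, y=-155.0: 240.0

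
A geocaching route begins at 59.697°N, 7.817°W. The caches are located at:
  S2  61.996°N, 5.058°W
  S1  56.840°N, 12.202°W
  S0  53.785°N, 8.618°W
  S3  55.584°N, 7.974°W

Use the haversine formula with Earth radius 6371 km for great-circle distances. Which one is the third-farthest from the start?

S1

Distances from the start (59.697°N, 7.817°W):
S0: 659.2 km
S3: 457.4 km
S1: 408.1 km
S2: 296.1 km
The third-farthest is S1 at 408.1 km.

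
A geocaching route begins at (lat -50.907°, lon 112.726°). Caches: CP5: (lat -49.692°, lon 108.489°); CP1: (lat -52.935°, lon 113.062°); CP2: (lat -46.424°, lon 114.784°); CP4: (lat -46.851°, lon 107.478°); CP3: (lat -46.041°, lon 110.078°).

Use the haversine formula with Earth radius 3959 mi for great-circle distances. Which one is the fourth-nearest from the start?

Distance to each, sorted:
CP1: 140.9 mi
CP5: 205.0 mi
CP2: 323.7 mi
CP3: 357.4 mi
CP4: 367.8 mi
The fourth-nearest is CP3 at 357.4 mi.

CP3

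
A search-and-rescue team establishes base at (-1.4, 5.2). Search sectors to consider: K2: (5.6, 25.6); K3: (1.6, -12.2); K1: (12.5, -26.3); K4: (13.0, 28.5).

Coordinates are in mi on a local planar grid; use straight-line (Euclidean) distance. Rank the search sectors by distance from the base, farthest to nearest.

Distance from the base at (-1.4, 5.2) to each:
K1 (12.5, -26.3): 34.4 mi
K4 (13.0, 28.5): 27.4 mi
K2 (5.6, 25.6): 21.6 mi
K3 (1.6, -12.2): 17.7 mi

K1, K4, K2, K3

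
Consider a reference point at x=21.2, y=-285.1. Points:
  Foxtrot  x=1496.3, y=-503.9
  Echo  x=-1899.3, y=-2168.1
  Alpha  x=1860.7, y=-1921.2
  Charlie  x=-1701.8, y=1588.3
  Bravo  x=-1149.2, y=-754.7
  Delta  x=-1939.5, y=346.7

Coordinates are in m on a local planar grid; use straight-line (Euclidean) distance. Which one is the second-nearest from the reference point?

Distances from the reference point (x=21.2, y=-285.1):
Bravo: 1261.1 m
Foxtrot: 1491.2 m
Delta: 2060.0 m
Alpha: 2461.8 m
Charlie: 2545.3 m
Echo: 2689.6 m
The second-nearest is Foxtrot at 1491.2 m.

Foxtrot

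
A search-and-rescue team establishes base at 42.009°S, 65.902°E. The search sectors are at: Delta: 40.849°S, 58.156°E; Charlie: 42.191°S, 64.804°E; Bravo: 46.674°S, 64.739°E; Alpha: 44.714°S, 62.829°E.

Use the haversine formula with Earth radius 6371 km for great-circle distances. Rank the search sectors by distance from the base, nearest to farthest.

Distances from the base:
Charlie 42.191°S, 64.804°E: 92.8 km
Alpha 44.714°S, 62.829°E: 390.0 km
Bravo 46.674°S, 64.739°E: 526.9 km
Delta 40.849°S, 58.156°E: 658.3 km

Charlie, Alpha, Bravo, Delta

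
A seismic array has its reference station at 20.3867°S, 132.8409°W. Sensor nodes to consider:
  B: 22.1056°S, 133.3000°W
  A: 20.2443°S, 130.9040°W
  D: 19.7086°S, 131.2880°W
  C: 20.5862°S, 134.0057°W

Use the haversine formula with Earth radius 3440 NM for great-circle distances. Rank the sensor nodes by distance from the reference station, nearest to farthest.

Distance from the reference station at 20.3867°S, 132.8409°W to each:
C 20.5862°S, 134.0057°W: 66.6 NM
D 19.7086°S, 131.2880°W: 96.6 NM
B 22.1056°S, 133.3000°W: 106.4 NM
A 20.2443°S, 130.9040°W: 109.4 NM

C, D, B, A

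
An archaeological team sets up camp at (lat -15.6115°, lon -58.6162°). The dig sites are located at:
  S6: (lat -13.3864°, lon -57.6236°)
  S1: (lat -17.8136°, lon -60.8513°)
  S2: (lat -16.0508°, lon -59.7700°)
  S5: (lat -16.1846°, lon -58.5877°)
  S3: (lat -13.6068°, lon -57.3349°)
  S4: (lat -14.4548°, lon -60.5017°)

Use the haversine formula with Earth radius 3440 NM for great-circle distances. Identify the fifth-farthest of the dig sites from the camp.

Distance to each, sorted:
S1: 184.4 NM
S6: 145.5 NM
S3: 141.5 NM
S4: 129.5 NM
S2: 71.7 NM
S5: 34.4 NM
The fifth-farthest is S2 at 71.7 NM.

S2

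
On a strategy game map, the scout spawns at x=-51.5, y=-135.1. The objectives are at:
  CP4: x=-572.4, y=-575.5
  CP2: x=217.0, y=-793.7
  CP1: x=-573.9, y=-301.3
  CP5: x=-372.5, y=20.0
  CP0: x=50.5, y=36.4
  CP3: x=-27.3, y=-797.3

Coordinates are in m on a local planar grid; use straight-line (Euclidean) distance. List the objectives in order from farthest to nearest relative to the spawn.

Distance from the spawn at x=-51.5, y=-135.1 to each:
CP2 x=217.0, y=-793.7: 711.2 m
CP4 x=-572.4, y=-575.5: 682.1 m
CP3 x=-27.3, y=-797.3: 662.6 m
CP1 x=-573.9, y=-301.3: 548.2 m
CP5 x=-372.5, y=20.0: 356.5 m
CP0 x=50.5, y=36.4: 199.5 m

CP2, CP4, CP3, CP1, CP5, CP0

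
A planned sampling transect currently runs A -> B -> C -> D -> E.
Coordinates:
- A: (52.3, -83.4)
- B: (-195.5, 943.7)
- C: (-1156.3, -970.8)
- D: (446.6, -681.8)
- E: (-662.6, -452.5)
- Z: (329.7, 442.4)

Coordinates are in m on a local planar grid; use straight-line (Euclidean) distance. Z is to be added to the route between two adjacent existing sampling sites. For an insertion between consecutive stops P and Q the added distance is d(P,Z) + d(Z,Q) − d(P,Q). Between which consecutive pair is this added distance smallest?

between A and B

Added distance for inserting Z between each consecutive pair:
A–B: 264.0 m
B–C: 634.7 m
C–D: 1552.2 m
D–E: 1333.8 m
Smallest added distance is 264.0 m, inserting between A and B.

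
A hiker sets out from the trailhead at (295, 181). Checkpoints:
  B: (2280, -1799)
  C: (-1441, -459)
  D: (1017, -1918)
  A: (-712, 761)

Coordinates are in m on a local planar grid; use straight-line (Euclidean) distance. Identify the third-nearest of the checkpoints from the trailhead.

Distance to each, sorted:
A: 1162.1 m
C: 1850.2 m
D: 2219.7 m
B: 2803.7 m
The third-nearest is D at 2219.7 m.

D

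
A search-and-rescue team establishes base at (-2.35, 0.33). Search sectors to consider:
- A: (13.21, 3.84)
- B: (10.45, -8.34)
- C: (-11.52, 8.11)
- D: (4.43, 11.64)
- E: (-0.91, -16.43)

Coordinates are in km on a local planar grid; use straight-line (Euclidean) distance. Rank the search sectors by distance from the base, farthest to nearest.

Computing each straight-line distance from (-2.35, 0.33):
E (-0.91, -16.43): 16.8 km
A (13.21, 3.84): 16.0 km
B (10.45, -8.34): 15.5 km
D (4.43, 11.64): 13.2 km
C (-11.52, 8.11): 12.0 km

E, A, B, D, C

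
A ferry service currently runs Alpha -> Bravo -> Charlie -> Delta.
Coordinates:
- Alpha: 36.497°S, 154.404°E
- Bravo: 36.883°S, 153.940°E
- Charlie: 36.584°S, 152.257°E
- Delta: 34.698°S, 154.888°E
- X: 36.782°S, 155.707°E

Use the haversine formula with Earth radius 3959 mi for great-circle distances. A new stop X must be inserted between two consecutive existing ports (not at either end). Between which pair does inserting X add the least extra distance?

Added distance for inserting X between each consecutive pair:
Alpha–Bravo: 135.8 mi
Bravo–Charlie: 194.2 mi
Charlie–Delta: 145.8 mi
Smallest added distance is 135.8 mi, inserting between Alpha and Bravo.

between Alpha and Bravo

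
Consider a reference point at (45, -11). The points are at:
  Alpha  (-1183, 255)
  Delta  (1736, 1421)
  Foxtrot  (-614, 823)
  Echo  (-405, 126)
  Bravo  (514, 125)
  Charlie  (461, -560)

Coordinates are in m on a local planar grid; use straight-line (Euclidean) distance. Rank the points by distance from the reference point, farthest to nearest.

Computing each straight-line distance from (45, -11):
Delta (1736, 1421): 2215.9 m
Alpha (-1183, 255): 1256.5 m
Foxtrot (-614, 823): 1062.9 m
Charlie (461, -560): 688.8 m
Bravo (514, 125): 488.3 m
Echo (-405, 126): 470.4 m

Delta, Alpha, Foxtrot, Charlie, Bravo, Echo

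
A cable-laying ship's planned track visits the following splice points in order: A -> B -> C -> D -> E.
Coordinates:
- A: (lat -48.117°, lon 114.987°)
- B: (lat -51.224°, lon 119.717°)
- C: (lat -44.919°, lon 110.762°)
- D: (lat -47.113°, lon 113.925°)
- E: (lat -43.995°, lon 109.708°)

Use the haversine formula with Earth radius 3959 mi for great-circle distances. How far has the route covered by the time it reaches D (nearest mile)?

Leg distances:
A→B: 301.3 mi  (cumulative 301.3 mi)
B→C: 599.8 mi  (cumulative 901.0 mi)
C→D: 214.5 mi  (cumulative 1115.5 mi)
Cumulative distance at D ≈ 1116 mi.

1116 mi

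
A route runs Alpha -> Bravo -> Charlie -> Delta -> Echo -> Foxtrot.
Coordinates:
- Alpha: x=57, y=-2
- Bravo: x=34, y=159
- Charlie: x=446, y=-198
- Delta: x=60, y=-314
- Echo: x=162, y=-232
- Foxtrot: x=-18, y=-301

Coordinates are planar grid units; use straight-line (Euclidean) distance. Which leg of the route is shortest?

Leg distances:
Alpha→Bravo: 162.6
Bravo→Charlie: 545.2
Charlie→Delta: 403.1
Delta→Echo: 130.9
Echo→Foxtrot: 192.8
The shortest leg is Delta–Echo at 130.9.

Delta–Echo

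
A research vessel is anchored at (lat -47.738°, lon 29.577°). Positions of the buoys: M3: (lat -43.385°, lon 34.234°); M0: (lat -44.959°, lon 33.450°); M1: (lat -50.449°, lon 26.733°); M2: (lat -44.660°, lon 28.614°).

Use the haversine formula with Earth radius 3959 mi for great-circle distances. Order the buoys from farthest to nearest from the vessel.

Distance from the vessel at (lat -47.738°, lon 29.577°) to each:
M3 (lat -43.385°, lon 34.234°): 375.7 mi
M0 (lat -44.959°, lon 33.450°): 266.4 mi
M1 (lat -50.449°, lon 26.733°): 227.2 mi
M2 (lat -44.660°, lon 28.614°): 217.6 mi

M3, M0, M1, M2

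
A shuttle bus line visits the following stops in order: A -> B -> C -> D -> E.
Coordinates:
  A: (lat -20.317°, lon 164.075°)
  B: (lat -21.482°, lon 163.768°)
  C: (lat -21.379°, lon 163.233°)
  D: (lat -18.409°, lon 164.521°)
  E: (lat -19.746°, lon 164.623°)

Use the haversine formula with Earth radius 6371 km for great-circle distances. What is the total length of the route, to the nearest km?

696 km

Leg distances:
A→B: 133.4 km  (cumulative 133.4 km)
B→C: 56.5 km  (cumulative 190.0 km)
C→D: 356.6 km  (cumulative 546.6 km)
D→E: 149.1 km  (cumulative 695.7 km)
Total route length ≈ 696 km.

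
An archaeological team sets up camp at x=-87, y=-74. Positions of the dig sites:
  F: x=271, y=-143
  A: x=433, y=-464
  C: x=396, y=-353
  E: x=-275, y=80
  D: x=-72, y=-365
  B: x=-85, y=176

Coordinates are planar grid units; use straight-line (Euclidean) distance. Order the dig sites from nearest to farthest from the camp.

E, B, D, F, C, A

Computing each straight-line distance from x=-87, y=-74:
E x=-275, y=80: 243.0
B x=-85, y=176: 250.0
D x=-72, y=-365: 291.4
F x=271, y=-143: 364.6
C x=396, y=-353: 557.8
A x=433, y=-464: 650.0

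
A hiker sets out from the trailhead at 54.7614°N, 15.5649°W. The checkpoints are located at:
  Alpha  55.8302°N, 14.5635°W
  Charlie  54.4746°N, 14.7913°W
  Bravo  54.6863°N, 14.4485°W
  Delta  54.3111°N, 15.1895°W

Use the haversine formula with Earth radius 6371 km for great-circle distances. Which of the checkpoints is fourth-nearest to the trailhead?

Distances from the trailhead (54.7614°N, 15.5649°W):
Delta: 55.6 km
Charlie: 59.1 km
Bravo: 72.2 km
Alpha: 134.7 km
The fourth-nearest is Alpha at 134.7 km.

Alpha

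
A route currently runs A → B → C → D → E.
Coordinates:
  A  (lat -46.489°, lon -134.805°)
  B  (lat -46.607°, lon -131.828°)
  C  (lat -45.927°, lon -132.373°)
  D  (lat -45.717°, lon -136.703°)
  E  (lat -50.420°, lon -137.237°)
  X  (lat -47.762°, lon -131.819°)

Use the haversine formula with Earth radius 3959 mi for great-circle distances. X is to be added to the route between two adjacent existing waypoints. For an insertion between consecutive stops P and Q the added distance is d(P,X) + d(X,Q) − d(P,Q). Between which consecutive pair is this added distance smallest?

between A and B

Added distance for inserting X between each consecutive pair:
A–B: 103.8 mi
B–C: 155.6 mi
C–D: 191.4 mi
D–E: 251.2 mi
Smallest added distance is 103.8 mi, inserting between A and B.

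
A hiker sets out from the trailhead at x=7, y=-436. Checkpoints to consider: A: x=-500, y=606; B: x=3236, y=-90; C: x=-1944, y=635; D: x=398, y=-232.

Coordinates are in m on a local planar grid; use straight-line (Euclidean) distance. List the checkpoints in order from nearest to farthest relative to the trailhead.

Distance from the trailhead at x=7, y=-436 to each:
D x=398, y=-232: 441.0 m
A x=-500, y=606: 1158.8 m
C x=-1944, y=635: 2225.6 m
B x=3236, y=-90: 3247.5 m

D, A, C, B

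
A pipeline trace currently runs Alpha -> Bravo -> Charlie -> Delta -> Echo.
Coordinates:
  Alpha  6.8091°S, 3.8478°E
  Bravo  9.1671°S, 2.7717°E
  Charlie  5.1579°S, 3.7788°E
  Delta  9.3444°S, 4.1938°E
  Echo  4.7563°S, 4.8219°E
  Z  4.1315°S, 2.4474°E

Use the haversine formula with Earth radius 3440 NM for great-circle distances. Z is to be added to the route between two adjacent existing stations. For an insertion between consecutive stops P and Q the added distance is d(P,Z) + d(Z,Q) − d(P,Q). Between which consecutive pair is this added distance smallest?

between Bravo and Charlie

Added distance for inserting Z between each consecutive pair:
Alpha–Bravo: 328.8 NM
Bravo–Charlie: 155.6 NM
Charlie–Delta: 178.0 NM
Delta–Echo: 198.8 NM
Smallest added distance is 155.6 NM, inserting between Bravo and Charlie.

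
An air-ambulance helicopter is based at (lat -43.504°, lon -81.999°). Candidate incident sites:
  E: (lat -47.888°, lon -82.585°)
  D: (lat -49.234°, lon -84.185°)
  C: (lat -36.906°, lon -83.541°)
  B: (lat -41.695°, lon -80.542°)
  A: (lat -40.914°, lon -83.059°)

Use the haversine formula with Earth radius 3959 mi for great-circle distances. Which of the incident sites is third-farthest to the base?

Distances from the base ((lat -43.504°, lon -81.999°)):
C: 463.1 mi
D: 409.4 mi
E: 304.2 mi
A: 187.0 mi
B: 145.3 mi
The third-farthest is E at 304.2 mi.

E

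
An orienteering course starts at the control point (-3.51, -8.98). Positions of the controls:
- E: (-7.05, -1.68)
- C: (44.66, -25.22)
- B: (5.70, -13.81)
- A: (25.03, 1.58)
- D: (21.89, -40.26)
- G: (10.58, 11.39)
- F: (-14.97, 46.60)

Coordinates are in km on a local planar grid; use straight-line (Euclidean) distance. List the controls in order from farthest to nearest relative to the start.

F, C, D, A, G, B, E

Computing each straight-line distance from (-3.51, -8.98):
F (-14.97, 46.60): 56.7 km
C (44.66, -25.22): 50.8 km
D (21.89, -40.26): 40.3 km
A (25.03, 1.58): 30.4 km
G (10.58, 11.39): 24.8 km
B (5.70, -13.81): 10.4 km
E (-7.05, -1.68): 8.1 km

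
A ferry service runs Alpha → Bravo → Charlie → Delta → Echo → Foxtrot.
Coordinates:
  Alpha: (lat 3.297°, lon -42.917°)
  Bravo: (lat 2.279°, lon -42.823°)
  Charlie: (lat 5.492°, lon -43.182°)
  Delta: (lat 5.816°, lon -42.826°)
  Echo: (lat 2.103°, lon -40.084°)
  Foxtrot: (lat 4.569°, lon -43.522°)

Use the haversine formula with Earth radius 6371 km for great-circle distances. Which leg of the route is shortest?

Leg distances:
Alpha→Bravo: 113.7 km
Bravo→Charlie: 359.5 km
Charlie→Delta: 53.4 km
Delta→Echo: 512.8 km
Echo→Foxtrot: 469.9 km
The shortest leg is Charlie–Delta at 53.4 km.

Charlie–Delta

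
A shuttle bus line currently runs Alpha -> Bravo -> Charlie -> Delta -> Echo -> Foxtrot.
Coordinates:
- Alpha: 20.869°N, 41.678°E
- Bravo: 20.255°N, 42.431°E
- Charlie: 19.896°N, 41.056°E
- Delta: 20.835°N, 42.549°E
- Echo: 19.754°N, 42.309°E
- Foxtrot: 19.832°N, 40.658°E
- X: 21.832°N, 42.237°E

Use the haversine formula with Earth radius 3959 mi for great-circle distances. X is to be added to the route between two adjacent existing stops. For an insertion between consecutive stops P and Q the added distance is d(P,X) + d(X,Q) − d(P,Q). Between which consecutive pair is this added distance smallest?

between Charlie and Delta

Added distance for inserting X between each consecutive pair:
Alpha–Bravo: 120.7 mi
Bravo–Charlie: 171.0 mi
Charlie–Delta: 109.3 mi
Delta–Echo: 139.1 mi
Echo–Foxtrot: 207.9 mi
Smallest added distance is 109.3 mi, inserting between Charlie and Delta.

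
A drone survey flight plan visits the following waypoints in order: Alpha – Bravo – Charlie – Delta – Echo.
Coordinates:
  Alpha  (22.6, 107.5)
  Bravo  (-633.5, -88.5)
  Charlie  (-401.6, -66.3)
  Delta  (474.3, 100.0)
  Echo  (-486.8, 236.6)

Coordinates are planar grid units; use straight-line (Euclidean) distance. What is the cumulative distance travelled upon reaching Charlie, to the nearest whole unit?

Leg distances:
Alpha→Bravo: 684.8  (cumulative 684.8)
Bravo→Charlie: 233.0  (cumulative 917.7)
Cumulative distance at Charlie ≈ 918.

918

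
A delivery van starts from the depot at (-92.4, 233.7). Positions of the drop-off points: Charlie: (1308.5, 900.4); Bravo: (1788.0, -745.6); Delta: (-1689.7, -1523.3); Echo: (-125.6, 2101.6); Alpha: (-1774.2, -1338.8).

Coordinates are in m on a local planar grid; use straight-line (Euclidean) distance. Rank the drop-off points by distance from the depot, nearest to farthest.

Distances from the depot:
Charlie (1308.5, 900.4): 1551.5 m
Echo (-125.6, 2101.6): 1868.2 m
Bravo (1788.0, -745.6): 2120.1 m
Alpha (-1774.2, -1338.8): 2302.4 m
Delta (-1689.7, -1523.3): 2374.5 m

Charlie, Echo, Bravo, Alpha, Delta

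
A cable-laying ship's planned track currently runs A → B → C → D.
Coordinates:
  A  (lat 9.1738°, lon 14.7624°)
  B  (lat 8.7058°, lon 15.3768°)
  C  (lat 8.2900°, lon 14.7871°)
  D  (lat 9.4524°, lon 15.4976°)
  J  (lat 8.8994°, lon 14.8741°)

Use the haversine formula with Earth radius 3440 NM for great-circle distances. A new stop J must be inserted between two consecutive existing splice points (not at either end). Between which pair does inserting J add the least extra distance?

Added distance for inserting J between each consecutive pair:
A–B: 3.8 NM
B–C: 26.0 NM
C–D: 5.1 NM
Smallest added distance is 3.8 NM, inserting between A and B.

between A and B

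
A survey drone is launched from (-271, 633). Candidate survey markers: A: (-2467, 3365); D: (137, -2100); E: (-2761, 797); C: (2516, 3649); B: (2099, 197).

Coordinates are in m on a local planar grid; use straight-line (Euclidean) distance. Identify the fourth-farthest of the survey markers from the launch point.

E

Distances from the launch point ((-271, 633)):
C: 4106.5 m
A: 3505.2 m
D: 2763.3 m
E: 2495.4 m
B: 2409.8 m
The fourth-farthest is E at 2495.4 m.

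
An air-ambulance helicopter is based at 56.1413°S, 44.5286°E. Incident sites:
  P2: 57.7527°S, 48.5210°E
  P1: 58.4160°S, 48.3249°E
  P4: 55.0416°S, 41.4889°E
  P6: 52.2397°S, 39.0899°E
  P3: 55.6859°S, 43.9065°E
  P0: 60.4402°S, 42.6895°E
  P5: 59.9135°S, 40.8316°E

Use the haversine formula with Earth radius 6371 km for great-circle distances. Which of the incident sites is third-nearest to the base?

P2

Distances from the base (56.1413°S, 44.5286°E):
P3: 63.8 km
P4: 226.8 km
P2: 301.1 km
P1: 340.5 km
P5: 472.4 km
P0: 489.9 km
P6: 559.5 km
The third-nearest is P2 at 301.1 km.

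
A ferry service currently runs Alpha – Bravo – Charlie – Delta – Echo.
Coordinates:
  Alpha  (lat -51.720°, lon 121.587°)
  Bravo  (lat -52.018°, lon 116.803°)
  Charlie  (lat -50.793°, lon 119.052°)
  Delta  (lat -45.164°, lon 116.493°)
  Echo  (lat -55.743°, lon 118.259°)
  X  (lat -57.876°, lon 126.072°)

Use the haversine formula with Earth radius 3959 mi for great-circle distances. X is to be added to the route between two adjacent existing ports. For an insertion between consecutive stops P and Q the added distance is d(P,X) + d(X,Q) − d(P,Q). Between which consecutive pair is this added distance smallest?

Added distance for inserting X between each consecutive pair:
Alpha–Bravo: 802.0 mi
Bravo–Charlie: 981.9 mi
Charlie–Delta: 1126.0 mi
Delta–Echo: 562.9 mi
Smallest added distance is 562.9 mi, inserting between Delta and Echo.

between Delta and Echo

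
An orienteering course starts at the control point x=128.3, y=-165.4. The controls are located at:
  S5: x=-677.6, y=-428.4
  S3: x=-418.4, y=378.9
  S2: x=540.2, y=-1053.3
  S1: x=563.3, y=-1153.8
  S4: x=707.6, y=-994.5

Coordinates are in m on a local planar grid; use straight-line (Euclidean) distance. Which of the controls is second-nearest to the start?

Distances from the start (x=128.3, y=-165.4):
S3: 771.5 m
S5: 847.7 m
S2: 978.8 m
S4: 1011.4 m
S1: 1079.9 m
The second-nearest is S5 at 847.7 m.

S5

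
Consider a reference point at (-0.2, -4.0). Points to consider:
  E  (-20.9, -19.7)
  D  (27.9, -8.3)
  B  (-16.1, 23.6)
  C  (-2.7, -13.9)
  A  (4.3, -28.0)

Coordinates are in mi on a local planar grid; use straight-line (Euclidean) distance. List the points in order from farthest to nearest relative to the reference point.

Distances from the reference point:
B (-16.1, 23.6): 31.9 mi
D (27.9, -8.3): 28.4 mi
E (-20.9, -19.7): 26.0 mi
A (4.3, -28.0): 24.4 mi
C (-2.7, -13.9): 10.2 mi

B, D, E, A, C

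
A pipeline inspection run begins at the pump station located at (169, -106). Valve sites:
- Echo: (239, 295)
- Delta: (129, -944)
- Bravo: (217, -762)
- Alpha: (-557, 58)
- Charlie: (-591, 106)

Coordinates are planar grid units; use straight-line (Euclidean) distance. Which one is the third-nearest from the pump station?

Distances from the pump station ((169, -106)):
Echo: 407.1
Bravo: 657.8
Alpha: 744.3
Charlie: 789.0
Delta: 839.0
The third-nearest is Alpha at 744.3.

Alpha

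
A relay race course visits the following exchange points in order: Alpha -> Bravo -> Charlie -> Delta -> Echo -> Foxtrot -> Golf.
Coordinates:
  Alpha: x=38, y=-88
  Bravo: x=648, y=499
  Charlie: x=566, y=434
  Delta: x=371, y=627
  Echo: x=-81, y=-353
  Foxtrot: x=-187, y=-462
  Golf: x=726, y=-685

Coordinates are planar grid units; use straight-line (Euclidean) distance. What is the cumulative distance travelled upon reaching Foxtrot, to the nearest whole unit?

2457

Leg distances:
Alpha→Bravo: 846.6  (cumulative 846.6)
Bravo→Charlie: 104.6  (cumulative 951.2)
Charlie→Delta: 274.4  (cumulative 1225.6)
Delta→Echo: 1079.2  (cumulative 2304.8)
Echo→Foxtrot: 152.0  (cumulative 2456.8)
Cumulative distance at Foxtrot ≈ 2457.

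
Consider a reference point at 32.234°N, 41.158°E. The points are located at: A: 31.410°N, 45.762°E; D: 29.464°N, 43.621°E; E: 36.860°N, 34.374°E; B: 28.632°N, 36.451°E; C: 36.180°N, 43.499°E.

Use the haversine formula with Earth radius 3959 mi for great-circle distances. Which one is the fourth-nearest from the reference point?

Distances from the reference point (32.234°N, 41.158°E):
D: 240.8 mi
A: 276.2 mi
C: 303.7 mi
B: 374.9 mi
E: 501.0 mi
The fourth-nearest is B at 374.9 mi.

B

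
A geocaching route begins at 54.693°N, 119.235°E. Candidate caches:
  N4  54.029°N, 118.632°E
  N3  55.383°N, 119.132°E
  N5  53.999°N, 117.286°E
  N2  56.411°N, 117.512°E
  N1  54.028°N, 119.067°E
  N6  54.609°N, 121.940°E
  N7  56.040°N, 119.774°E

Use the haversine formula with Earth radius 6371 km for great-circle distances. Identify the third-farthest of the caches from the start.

Distances from the start (54.693°N, 119.235°E):
N2: 219.6 km
N6: 174.3 km
N7: 153.6 km
N5: 148.0 km
N4: 83.5 km
N3: 77.0 km
N1: 74.7 km
The third-farthest is N7 at 153.6 km.

N7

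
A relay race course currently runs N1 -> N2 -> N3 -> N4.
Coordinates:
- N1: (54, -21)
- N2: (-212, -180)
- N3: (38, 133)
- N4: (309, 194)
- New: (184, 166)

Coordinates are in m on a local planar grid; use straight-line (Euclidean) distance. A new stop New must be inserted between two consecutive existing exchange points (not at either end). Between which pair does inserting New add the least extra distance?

between N3 and N4

Added distance for inserting New between each consecutive pair:
N1–N2: 443.7 m
N2–N3: 275.0 m
N3–N4: 0.0 m
Smallest added distance is 0.0 m, inserting between N3 and N4.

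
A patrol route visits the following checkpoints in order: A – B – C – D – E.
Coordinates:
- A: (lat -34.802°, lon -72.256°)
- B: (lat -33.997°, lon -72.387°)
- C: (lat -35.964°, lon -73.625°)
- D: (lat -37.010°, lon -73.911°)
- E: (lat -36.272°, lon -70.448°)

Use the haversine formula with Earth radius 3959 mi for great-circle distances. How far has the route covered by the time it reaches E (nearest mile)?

482 mi

Leg distances:
A→B: 56.1 mi  (cumulative 56.1 mi)
B→C: 152.9 mi  (cumulative 209.0 mi)
C→D: 74.0 mi  (cumulative 283.0 mi)
D→E: 198.6 mi  (cumulative 481.7 mi)
Cumulative distance at E ≈ 482 mi.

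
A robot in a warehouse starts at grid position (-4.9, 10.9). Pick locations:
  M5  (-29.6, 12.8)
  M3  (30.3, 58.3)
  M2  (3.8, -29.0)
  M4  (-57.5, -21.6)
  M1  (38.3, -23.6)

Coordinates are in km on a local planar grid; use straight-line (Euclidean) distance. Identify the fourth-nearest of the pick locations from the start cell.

M3

Distance to each, sorted:
M5: 24.8 km
M2: 40.8 km
M1: 55.3 km
M3: 59.0 km
M4: 61.8 km
The fourth-nearest is M3 at 59.0 km.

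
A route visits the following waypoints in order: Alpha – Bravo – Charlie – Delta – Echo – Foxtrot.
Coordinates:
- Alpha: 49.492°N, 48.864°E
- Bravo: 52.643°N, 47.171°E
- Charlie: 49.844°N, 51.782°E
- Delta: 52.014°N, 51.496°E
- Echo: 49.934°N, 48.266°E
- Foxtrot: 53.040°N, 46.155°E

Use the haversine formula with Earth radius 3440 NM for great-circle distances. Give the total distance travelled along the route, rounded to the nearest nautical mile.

949 NM

Leg distances:
Alpha→Bravo: 199.7 NM  (cumulative 199.7 NM)
Bravo→Charlie: 241.3 NM  (cumulative 441.0 NM)
Charlie→Delta: 130.7 NM  (cumulative 571.7 NM)
Delta→Echo: 174.6 NM  (cumulative 746.3 NM)
Echo→Foxtrot: 202.5 NM  (cumulative 948.8 NM)
Total route length ≈ 949 NM.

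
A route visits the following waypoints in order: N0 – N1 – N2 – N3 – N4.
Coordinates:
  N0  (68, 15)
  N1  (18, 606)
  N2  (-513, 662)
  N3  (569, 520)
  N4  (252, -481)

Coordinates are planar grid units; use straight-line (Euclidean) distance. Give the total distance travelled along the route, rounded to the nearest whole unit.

3268

Leg distances:
N0→N1: 593.1  (cumulative 593.1)
N1→N2: 533.9  (cumulative 1127.1)
N2→N3: 1091.3  (cumulative 2218.3)
N3→N4: 1050.0  (cumulative 3268.3)
Total route length ≈ 3268.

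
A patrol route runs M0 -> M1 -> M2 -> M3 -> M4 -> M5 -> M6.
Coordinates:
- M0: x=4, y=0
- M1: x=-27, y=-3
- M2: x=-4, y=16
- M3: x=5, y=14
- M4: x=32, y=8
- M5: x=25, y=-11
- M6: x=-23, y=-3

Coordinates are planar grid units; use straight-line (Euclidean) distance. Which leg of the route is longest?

M5–M6

Leg distances:
M0→M1: 31.1
M1→M2: 29.8
M2→M3: 9.2
M3→M4: 27.7
M4→M5: 20.2
M5→M6: 48.7
The longest leg is M5–M6 at 48.7.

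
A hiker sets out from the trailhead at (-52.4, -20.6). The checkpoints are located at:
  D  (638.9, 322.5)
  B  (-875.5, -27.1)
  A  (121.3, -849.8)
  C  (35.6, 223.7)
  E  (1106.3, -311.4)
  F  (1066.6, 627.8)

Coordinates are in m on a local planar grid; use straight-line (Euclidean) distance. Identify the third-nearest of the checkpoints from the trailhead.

Distances from the trailhead ((-52.4, -20.6)):
C: 259.7 m
D: 771.8 m
B: 823.1 m
A: 847.2 m
E: 1194.6 m
F: 1293.3 m
The third-nearest is B at 823.1 m.

B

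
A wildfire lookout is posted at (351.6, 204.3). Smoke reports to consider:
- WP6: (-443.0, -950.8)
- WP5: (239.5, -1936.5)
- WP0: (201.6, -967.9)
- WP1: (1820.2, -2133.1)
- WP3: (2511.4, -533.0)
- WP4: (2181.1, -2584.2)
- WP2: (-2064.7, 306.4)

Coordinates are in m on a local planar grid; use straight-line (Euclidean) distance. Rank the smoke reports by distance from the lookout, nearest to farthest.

WP0, WP6, WP5, WP3, WP2, WP1, WP4

Distance from the lookout at (351.6, 204.3) to each:
WP0 (201.6, -967.9): 1181.8 m
WP6 (-443.0, -950.8): 1402.0 m
WP5 (239.5, -1936.5): 2143.7 m
WP3 (2511.4, -533.0): 2282.2 m
WP2 (-2064.7, 306.4): 2418.5 m
WP1 (1820.2, -2133.1): 2760.5 m
WP4 (2181.1, -2584.2): 3335.1 m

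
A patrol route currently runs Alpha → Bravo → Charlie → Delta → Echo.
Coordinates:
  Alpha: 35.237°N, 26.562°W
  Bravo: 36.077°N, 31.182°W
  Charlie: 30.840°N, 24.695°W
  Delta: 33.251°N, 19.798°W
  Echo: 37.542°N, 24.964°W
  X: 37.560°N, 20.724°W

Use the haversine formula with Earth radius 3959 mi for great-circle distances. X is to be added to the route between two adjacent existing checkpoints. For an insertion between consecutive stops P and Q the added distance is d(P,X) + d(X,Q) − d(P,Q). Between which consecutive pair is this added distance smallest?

Added distance for inserting X between each consecutive pair:
Alpha–Bravo: 683.5 mi
Bravo–Charlie: 583.7 mi
Charlie–Delta: 487.3 mi
Delta–Echo: 119.2 mi
Smallest added distance is 119.2 mi, inserting between Delta and Echo.

between Delta and Echo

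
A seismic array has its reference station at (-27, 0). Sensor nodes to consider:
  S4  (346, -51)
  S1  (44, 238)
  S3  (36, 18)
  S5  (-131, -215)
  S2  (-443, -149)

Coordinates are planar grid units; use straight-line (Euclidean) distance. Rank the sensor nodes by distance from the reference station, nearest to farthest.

Distance from the reference station at (-27, 0) to each:
S3 (36, 18): 65.5
S5 (-131, -215): 238.8
S1 (44, 238): 248.4
S4 (346, -51): 376.5
S2 (-443, -149): 441.9

S3, S5, S1, S4, S2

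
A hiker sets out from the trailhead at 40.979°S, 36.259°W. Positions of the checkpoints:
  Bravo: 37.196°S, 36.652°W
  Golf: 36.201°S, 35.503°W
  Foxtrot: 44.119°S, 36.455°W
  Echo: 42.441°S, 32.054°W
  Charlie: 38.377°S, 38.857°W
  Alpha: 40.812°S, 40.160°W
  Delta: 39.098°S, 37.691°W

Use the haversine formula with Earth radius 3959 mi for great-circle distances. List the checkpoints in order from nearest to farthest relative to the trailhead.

Computing each great-circle distance from 40.979°S, 36.259°W:
Delta 39.098°S, 37.691°W: 150.4 mi
Alpha 40.812°S, 40.160°W: 204.1 mi
Foxtrot 44.119°S, 36.455°W: 217.2 mi
Charlie 38.377°S, 38.857°W: 226.7 mi
Echo 42.441°S, 32.054°W: 239.2 mi
Bravo 37.196°S, 36.652°W: 262.2 mi
Golf 36.201°S, 35.503°W: 332.7 mi

Delta, Alpha, Foxtrot, Charlie, Echo, Bravo, Golf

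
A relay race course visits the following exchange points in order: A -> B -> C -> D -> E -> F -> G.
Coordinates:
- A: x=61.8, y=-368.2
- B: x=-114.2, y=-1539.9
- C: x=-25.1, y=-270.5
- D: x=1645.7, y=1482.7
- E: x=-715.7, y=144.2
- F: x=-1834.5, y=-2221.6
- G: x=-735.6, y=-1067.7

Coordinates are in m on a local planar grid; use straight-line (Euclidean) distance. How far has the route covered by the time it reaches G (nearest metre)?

Leg distances:
A→B: 1184.8 m  (cumulative 1184.8 m)
B→C: 1272.5 m  (cumulative 2457.4 m)
C→D: 2421.8 m  (cumulative 4879.2 m)
D→E: 2714.4 m  (cumulative 7593.6 m)
E→F: 2617.0 m  (cumulative 10210.6 m)
F→G: 1593.4 m  (cumulative 11804.0 m)
Cumulative distance at G ≈ 11804 m.

11804 m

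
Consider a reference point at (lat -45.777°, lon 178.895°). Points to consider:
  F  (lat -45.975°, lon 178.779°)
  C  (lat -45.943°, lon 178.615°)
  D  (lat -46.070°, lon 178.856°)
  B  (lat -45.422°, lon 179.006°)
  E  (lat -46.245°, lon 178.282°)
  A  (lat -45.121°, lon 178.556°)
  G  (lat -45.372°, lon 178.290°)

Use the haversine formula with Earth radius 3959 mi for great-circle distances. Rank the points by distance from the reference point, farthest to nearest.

A, E, G, B, D, C, F

Distances from the reference point:
A (lat -45.121°, lon 178.556°): 48.2 mi
E (lat -46.245°, lon 178.282°): 43.7 mi
G (lat -45.372°, lon 178.290°): 40.5 mi
B (lat -45.422°, lon 179.006°): 25.1 mi
D (lat -46.070°, lon 178.856°): 20.3 mi
C (lat -45.943°, lon 178.615°): 17.7 mi
F (lat -45.975°, lon 178.779°): 14.8 mi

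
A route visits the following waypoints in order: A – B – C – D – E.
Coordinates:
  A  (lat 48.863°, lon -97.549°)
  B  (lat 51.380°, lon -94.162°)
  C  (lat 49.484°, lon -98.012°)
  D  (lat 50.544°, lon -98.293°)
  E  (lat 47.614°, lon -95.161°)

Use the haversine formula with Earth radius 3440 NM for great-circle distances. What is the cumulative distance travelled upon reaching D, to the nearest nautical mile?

450 NM

Leg distances:
A→B: 199.5 NM  (cumulative 199.5 NM)
B→C: 186.1 NM  (cumulative 385.6 NM)
C→D: 64.6 NM  (cumulative 450.2 NM)
Cumulative distance at D ≈ 450 NM.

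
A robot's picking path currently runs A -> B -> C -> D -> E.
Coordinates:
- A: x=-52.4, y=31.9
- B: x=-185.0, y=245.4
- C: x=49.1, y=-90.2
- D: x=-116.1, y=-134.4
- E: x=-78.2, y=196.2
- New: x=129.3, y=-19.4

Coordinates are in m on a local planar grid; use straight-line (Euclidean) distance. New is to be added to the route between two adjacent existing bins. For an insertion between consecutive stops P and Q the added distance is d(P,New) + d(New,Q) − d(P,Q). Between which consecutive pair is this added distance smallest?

Added distance for inserting New between each consecutive pair:
A–B: 348.5 m
B–C: 108.8 m
C–D: 207.0 m
D–E: 237.5 m
Smallest added distance is 108.8 m, inserting between B and C.

between B and C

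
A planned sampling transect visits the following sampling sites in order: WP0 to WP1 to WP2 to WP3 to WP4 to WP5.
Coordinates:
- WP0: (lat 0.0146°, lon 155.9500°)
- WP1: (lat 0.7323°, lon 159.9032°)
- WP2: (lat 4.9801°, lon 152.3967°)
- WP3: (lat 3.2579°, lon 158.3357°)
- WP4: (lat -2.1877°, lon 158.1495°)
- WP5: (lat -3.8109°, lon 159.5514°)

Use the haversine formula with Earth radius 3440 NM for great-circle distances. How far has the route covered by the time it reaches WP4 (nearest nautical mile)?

1456 NM

Leg distances:
WP0→WP1: 241.2 NM  (cumulative 241.2 NM)
WP1→WP2: 517.3 NM  (cumulative 758.5 NM)
WP2→WP3: 370.4 NM  (cumulative 1128.8 NM)
WP3→WP4: 327.1 NM  (cumulative 1456.0 NM)
Cumulative distance at WP4 ≈ 1456 NM.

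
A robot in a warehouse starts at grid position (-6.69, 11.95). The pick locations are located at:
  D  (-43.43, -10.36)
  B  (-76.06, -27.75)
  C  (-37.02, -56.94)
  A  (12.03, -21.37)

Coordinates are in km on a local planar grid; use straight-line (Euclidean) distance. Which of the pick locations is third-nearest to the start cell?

Distance to each, sorted:
A: 38.2 km
D: 43.0 km
C: 75.3 km
B: 79.9 km
The third-nearest is C at 75.3 km.

C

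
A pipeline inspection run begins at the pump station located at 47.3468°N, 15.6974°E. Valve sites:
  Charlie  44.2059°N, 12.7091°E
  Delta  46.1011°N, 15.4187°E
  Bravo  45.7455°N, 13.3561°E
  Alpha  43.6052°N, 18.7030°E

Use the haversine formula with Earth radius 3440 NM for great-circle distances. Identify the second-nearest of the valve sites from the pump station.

Bravo

Distance to each, sorted:
Delta: 75.7 NM
Bravo: 136.3 NM
Charlie: 226.3 NM
Alpha: 257.8 NM
The second-nearest is Bravo at 136.3 NM.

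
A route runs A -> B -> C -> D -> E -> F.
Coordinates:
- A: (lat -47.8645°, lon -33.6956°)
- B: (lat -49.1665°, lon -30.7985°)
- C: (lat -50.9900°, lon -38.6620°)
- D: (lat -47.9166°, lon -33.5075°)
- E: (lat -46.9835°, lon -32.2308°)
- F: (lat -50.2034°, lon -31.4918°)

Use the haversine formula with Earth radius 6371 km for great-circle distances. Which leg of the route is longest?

Leg distances:
A→B: 257.8 km
B→C: 596.3 km
C→D: 505.4 km
D→E: 141.4 km
E→F: 362.1 km
The longest leg is B–C at 596.3 km.

B–C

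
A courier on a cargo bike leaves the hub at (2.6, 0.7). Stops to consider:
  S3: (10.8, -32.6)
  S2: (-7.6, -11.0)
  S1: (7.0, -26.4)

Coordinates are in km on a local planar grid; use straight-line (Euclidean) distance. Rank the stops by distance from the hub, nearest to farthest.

S2, S1, S3

Distances from the hub:
S2 (-7.6, -11.0): 15.5 km
S1 (7.0, -26.4): 27.5 km
S3 (10.8, -32.6): 34.3 km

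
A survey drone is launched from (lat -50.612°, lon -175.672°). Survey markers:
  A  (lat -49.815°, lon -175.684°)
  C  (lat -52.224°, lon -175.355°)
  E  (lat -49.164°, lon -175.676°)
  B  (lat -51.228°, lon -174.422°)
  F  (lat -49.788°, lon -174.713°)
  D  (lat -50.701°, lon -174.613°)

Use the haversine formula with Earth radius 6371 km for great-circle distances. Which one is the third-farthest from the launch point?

Distances from the launch point ((lat -50.612°, lon -175.672°)):
C: 180.6 km
E: 161.0 km
F: 114.3 km
B: 111.2 km
A: 88.6 km
D: 75.3 km
The third-farthest is F at 114.3 km.

F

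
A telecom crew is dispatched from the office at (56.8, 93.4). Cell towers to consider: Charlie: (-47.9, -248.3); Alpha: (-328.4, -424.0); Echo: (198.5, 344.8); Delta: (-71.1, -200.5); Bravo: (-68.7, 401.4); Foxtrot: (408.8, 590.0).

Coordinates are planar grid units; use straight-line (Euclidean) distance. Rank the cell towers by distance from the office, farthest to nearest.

Computing each straight-line distance from (56.8, 93.4):
Alpha (-328.4, -424.0): 645.0
Foxtrot (408.8, 590.0): 608.7
Charlie (-47.9, -248.3): 357.4
Bravo (-68.7, 401.4): 332.6
Delta (-71.1, -200.5): 320.5
Echo (198.5, 344.8): 288.6

Alpha, Foxtrot, Charlie, Bravo, Delta, Echo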